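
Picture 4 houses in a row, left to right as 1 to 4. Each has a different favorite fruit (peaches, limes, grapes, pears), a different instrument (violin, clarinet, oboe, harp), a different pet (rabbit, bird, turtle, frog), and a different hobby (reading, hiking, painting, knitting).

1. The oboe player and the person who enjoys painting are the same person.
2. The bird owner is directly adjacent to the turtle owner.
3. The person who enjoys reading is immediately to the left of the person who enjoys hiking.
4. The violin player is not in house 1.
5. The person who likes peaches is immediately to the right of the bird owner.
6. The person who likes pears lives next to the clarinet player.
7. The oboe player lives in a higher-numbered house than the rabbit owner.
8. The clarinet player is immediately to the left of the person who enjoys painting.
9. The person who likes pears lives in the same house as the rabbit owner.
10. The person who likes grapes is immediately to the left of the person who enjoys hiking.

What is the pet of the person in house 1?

The person who likes grapes is narrowed to house 1 or 2 or 3; consider each.
Placing it in house 2 and house 3 leads to a contradiction, so it's in house 1.
Clue 10 places the person who enjoys hiking in house 2.
From clue 3, the person who enjoys reading must be in house 1.
So house 1 gets harp for instrument.
The person who likes pears is narrowed to house 2 or 3; consider each.
Placing it in house 3 leads to a contradiction, so it's in house 2.
From clue 6, the clarinet player must be in house 3.
By clue 8, the person who enjoys painting is in house 4.
The rabbit owner is in house 2 (clue 9).
So house 2 gets violin for instrument.
So house 4 gets oboe for instrument.
House 3 hobby: only knitting fits.
By clue 2, the bird owner is in house 3.
Clue 2 places the turtle owner in house 4.
Clue 5: the person who likes peaches is in house 4.
That leaves limes as the favorite fruit for house 3.
House 1's pet must be frog (nothing else left).
So: house 1 = grapes/harp/frog/reading, house 2 = pears/violin/rabbit/hiking, house 3 = limes/clarinet/bird/knitting, house 4 = peaches/oboe/turtle/painting.

frog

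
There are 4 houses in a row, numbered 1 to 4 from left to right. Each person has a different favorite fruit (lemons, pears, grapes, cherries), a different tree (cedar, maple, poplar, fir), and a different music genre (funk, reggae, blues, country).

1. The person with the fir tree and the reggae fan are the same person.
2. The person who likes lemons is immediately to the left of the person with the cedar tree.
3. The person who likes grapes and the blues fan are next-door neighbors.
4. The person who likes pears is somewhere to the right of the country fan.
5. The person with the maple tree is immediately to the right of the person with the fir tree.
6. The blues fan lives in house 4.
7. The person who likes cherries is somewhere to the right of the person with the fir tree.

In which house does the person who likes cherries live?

4

Clue 6 places the blues fan in house 4.
Clue 3: the person who likes grapes is in house 3.
House 1's favorite fruit must be lemons (nothing else left).
By clue 2, the person with the cedar tree is in house 2.
By clue 5, the person with the maple tree is in house 4.
From clue 5, the person with the fir tree must be in house 3.
From clue 7, the person who likes cherries must be in house 4.
House 2 favorite fruit: only pears fits.
That leaves poplar as the tree for house 1.
Clue 1 places the reggae fan in house 3.
Clue 4 places the country fan in house 1.
House 2's music genre must be funk (nothing else left).
So: house 1 = lemons/poplar/country, house 2 = pears/cedar/funk, house 3 = grapes/fir/reggae, house 4 = cherries/maple/blues.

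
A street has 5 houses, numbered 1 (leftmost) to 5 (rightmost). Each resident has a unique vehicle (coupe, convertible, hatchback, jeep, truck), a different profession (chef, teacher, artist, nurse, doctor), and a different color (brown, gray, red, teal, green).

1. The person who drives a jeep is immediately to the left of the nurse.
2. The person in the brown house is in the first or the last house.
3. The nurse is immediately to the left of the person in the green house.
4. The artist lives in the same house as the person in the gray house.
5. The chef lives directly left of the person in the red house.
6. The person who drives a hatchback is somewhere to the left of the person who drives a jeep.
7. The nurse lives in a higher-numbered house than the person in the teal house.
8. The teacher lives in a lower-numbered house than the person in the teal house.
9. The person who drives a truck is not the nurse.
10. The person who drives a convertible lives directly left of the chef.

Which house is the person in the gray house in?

2

The person who drives a hatchback is narrowed to house 1 or 2; consider each.
Placing it in house 2 leads to a contradiction, so it's in house 1.
The person who drives a convertible is narrowed to house 2 or 3; consider each.
Placing it in house 3 leads to a contradiction, so it's in house 2.
Clue 10 places the chef in house 3.
That leaves jeep as the vehicle for house 3.
So house 4 gets nurse for profession.
The person in the green house is in house 5 (clue 3).
From clue 5, the person in the red house must be in house 4.
By clue 9, the person who drives a truck is in house 5.
House 4's vehicle must be coupe (nothing else left).
House 3 color: only teal fits.
House 5 profession: only doctor fits.
House 1 color: only brown fits.
So house 2 gets gray for color.
The artist is in house 2 (clue 4).
House 1's profession must be teacher (nothing else left).
So: house 1 = hatchback/teacher/brown, house 2 = convertible/artist/gray, house 3 = jeep/chef/teal, house 4 = coupe/nurse/red, house 5 = truck/doctor/green.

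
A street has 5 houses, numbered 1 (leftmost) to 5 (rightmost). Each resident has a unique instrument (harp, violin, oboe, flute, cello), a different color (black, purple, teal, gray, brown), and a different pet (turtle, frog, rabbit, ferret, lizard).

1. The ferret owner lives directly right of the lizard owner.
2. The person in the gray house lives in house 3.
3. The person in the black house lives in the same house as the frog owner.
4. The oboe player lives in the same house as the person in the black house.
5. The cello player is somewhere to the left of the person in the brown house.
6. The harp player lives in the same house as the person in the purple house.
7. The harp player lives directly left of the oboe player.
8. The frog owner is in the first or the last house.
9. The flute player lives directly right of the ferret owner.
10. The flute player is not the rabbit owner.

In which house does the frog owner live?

5

Clue 2: the person in the gray house is in house 3.
The oboe player is in house 5 (clue 4).
By clue 4, the person in the black house is in house 5.
Clue 7 places the harp player in house 4.
House 3's instrument must be flute (nothing else left).
The frog owner is in house 5 (clue 3).
Clue 6: the person in the purple house is in house 4.
Clue 9 places the ferret owner in house 2.
House 1 color: only teal fits.
House 2's color must be brown (nothing else left).
By clue 1, the lizard owner is in house 1.
Clue 5 places the cello player in house 1.
The only instrument still possible for house 2 is violin.
House 3's pet must be turtle (nothing else left).
House 4 pet: only rabbit fits.
So: house 1 = cello/teal/lizard, house 2 = violin/brown/ferret, house 3 = flute/gray/turtle, house 4 = harp/purple/rabbit, house 5 = oboe/black/frog.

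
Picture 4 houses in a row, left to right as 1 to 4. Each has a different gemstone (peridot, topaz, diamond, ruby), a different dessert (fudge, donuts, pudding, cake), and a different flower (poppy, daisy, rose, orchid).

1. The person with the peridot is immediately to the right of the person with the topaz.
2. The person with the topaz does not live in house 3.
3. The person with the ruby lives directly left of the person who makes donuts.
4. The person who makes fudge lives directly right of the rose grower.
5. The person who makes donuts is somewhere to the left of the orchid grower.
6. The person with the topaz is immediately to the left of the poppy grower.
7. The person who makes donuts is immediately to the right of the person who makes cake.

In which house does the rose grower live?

House 4 gemstone: only diamond fits.
House 3's gemstone must be peridot (nothing else left).
Clue 1: the person with the topaz is in house 2.
The poppy grower is in house 3 (clue 6).
So house 1 gets ruby for gemstone.
The only flower still possible for house 4 is orchid.
Clue 3 places the person who makes donuts in house 2.
Clue 7: the person who makes cake is in house 1.
House 4 dessert: only pudding fits.
Clue 4: the rose grower is in house 2.
House 3 dessert: only fudge fits.
House 1's flower must be daisy (nothing else left).
So: house 1 = ruby/cake/daisy, house 2 = topaz/donuts/rose, house 3 = peridot/fudge/poppy, house 4 = diamond/pudding/orchid.

2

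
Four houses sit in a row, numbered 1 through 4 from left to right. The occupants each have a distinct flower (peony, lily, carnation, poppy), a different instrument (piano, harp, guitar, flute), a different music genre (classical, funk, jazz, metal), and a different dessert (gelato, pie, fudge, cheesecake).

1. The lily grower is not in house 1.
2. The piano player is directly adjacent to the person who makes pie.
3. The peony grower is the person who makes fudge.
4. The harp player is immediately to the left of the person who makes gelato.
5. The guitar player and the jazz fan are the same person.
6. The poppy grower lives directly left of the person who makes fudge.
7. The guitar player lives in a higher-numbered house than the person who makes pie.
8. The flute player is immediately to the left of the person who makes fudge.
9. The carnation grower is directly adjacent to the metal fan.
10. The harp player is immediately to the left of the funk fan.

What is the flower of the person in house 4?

The lily grower is narrowed to house 2 or 3 or 4; consider each.
Placing it in house 3 and house 4 leads to a contradiction, so it's in house 2.
From clue 6, the poppy grower must be in house 3.
From clue 6, the person who makes fudge must be in house 4.
Clue 8: the flute player is in house 3.
That leaves carnation as the flower for house 1.
House 4 flower: only peony fits.
That leaves classical as the music genre for house 1.
By clue 9, the metal fan is in house 2.
That leaves funk as the music genre for house 3.
That leaves jazz as the music genre for house 4.
From clue 5, the guitar player must be in house 4.
The harp player is in house 2 (clue 10).
The only instrument still possible for house 1 is piano.
Clue 2: the person who makes pie is in house 2.
By clue 4, the person who makes gelato is in house 3.
The only dessert still possible for house 1 is cheesecake.
So: house 1 = carnation/piano/classical/cheesecake, house 2 = lily/harp/metal/pie, house 3 = poppy/flute/funk/gelato, house 4 = peony/guitar/jazz/fudge.

peony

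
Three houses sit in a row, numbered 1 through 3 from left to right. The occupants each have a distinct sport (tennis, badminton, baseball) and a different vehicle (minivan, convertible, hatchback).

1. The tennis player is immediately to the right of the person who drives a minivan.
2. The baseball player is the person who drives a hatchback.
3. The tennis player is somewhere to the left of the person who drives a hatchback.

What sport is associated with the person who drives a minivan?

badminton

From clue 3, the tennis player must be in house 2.
The person who drives a hatchback is in house 3 (clue 3).
Clue 1 places the person who drives a minivan in house 1.
By clue 2, the baseball player is in house 3.
So house 1 gets badminton for sport.
The only vehicle still possible for house 2 is convertible.
So: house 1 = badminton/minivan, house 2 = tennis/convertible, house 3 = baseball/hatchback.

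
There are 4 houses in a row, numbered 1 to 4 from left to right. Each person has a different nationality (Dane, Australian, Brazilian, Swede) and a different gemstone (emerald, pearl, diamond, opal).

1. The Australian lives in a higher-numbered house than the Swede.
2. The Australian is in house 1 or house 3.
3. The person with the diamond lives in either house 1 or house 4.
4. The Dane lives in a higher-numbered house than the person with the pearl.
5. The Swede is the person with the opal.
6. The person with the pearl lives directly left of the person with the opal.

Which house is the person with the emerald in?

Clue 2 places the Australian in house 3.
By clue 5, the Swede is in house 2.
Clue 5: the person with the opal is in house 2.
By clue 6, the person with the pearl is in house 1.
The only nationality still possible for house 1 is Brazilian.
That leaves Dane as the nationality for house 4.
That leaves emerald as the gemstone for house 3.
The only gemstone still possible for house 4 is diamond.
So: house 1 = Brazilian/pearl, house 2 = Swede/opal, house 3 = Australian/emerald, house 4 = Dane/diamond.

3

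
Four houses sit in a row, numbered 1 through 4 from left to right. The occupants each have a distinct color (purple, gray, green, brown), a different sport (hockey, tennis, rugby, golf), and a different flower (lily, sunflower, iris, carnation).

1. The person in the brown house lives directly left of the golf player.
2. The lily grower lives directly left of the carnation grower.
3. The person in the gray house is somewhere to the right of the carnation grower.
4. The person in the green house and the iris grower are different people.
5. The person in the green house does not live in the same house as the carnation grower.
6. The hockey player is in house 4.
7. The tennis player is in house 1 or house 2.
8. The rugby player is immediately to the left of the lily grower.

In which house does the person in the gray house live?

From clue 6, the hockey player must be in house 4.
So house 3 gets golf for sport.
From clue 1, the person in the brown house must be in house 2.
Clue 2: the lily grower is in house 2.
From clue 2, the carnation grower must be in house 3.
Clue 3: the person in the gray house is in house 4.
Clue 8 places the rugby player in house 1.
The only color still possible for house 3 is purple.
House 2 sport: only tennis fits.
From clue 4, the iris grower must be in house 4.
So house 1 gets green for color.
House 1 flower: only sunflower fits.
So: house 1 = green/rugby/sunflower, house 2 = brown/tennis/lily, house 3 = purple/golf/carnation, house 4 = gray/hockey/iris.

4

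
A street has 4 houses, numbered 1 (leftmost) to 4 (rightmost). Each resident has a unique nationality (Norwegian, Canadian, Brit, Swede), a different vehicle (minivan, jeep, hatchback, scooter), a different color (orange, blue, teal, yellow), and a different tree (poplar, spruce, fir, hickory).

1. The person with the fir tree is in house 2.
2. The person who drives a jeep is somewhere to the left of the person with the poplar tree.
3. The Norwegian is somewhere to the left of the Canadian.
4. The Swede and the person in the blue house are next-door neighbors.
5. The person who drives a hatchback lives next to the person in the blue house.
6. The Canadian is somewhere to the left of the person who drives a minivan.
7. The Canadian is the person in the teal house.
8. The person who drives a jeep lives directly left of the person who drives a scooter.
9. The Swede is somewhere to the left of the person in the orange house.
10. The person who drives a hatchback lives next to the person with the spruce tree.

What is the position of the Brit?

From clue 1, the person with the fir tree must be in house 2.
The only nationality still possible for house 4 is Brit.
House 1 vehicle: only jeep fits.
The person who drives a scooter is in house 2 (clue 8).
The only color still possible for house 1 is yellow.
That leaves hickory as the tree for house 1.
The Canadian is narrowed to house 2 or 3; consider each.
Placing it in house 2 leads to a contradiction, so it's in house 3.
Clue 6 places the person who drives a minivan in house 4.
Clue 7: the person in the teal house is in house 3.
House 3 vehicle: only hatchback fits.
Clue 4 places the Swede in house 1.
Clue 4 places the person in the blue house in house 2.
By clue 10, the person with the spruce tree is in house 4.
House 2's nationality must be Norwegian (nothing else left).
The only color still possible for house 4 is orange.
So house 3 gets poplar for tree.
So: house 1 = Swede/jeep/yellow/hickory, house 2 = Norwegian/scooter/blue/fir, house 3 = Canadian/hatchback/teal/poplar, house 4 = Brit/minivan/orange/spruce.

4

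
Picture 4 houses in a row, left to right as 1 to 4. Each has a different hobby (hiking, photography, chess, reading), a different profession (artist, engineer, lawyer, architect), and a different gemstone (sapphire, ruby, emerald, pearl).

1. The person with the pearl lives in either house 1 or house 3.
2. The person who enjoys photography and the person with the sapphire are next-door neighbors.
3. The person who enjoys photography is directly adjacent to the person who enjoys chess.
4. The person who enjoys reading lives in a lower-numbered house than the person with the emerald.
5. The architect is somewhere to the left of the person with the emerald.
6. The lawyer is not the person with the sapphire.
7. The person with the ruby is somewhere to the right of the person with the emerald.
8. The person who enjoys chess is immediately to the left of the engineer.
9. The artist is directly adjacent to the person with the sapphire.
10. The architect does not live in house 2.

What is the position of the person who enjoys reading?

1

The architect is in house 1 (clue 5).
The person who enjoys reading is narrowed to house 1 or 2; consider each.
Placing it in house 2 leads to a contradiction, so it's in house 1.
The person who enjoys chess is narrowed to house 2 or 3; consider each.
Placing it in house 2 leads to a contradiction, so it's in house 3.
By clue 8, the engineer is in house 4.
The artist is in house 2 (clue 9).
House 3 profession: only lawyer fits.
House 2 gemstone: only emerald fits.
House 4 gemstone: only ruby fits.
From clue 6, the person with the sapphire must be in house 1.
The only gemstone still possible for house 3 is pearl.
Clue 2: the person who enjoys photography is in house 2.
That leaves hiking as the hobby for house 4.
So: house 1 = reading/architect/sapphire, house 2 = photography/artist/emerald, house 3 = chess/lawyer/pearl, house 4 = hiking/engineer/ruby.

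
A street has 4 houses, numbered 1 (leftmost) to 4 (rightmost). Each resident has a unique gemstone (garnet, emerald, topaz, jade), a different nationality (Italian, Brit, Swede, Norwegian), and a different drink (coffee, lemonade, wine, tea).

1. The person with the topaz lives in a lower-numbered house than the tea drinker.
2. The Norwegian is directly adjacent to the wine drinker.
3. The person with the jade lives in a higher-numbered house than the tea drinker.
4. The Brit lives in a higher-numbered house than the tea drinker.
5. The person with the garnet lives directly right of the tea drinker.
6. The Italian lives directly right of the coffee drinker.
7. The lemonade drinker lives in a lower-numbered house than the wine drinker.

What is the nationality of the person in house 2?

Italian

That leaves wine as the drink for house 4.
Clue 2: the Norwegian is in house 3.
So house 1 gets Swede for nationality.
House 2's nationality must be Italian (nothing else left).
So house 4 gets Brit for nationality.
From clue 6, the coffee drinker must be in house 1.
The person with the garnet is narrowed to house 3 or 4; consider each.
Placing it in house 4 leads to a contradiction, so it's in house 3.
Clue 5: the tea drinker is in house 2.
House 4 gemstone: only jade fits.
The only drink still possible for house 3 is lemonade.
From clue 1, the person with the topaz must be in house 1.
House 2 gemstone: only emerald fits.
So: house 1 = topaz/Swede/coffee, house 2 = emerald/Italian/tea, house 3 = garnet/Norwegian/lemonade, house 4 = jade/Brit/wine.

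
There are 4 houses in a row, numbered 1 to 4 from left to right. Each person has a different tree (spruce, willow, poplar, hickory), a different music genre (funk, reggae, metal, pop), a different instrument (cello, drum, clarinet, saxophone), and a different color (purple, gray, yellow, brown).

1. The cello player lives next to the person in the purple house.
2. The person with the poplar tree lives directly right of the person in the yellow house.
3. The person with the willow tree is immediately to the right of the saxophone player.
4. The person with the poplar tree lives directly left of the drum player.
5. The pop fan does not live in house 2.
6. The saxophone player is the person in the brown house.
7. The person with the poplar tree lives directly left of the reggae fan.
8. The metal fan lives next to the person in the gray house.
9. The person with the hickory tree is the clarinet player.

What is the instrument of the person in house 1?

The person with the poplar tree is narrowed to house 2 or 3; consider each.
Placing it in house 2 leads to a contradiction, so it's in house 3.
Clue 2 places the person in the yellow house in house 2.
Clue 4 places the drum player in house 4.
The reggae fan is in house 4 (clue 7).
The person with the hickory tree is narrowed to house 1 or 2; consider each.
Placing it in house 2 leads to a contradiction, so it's in house 1.
The clarinet player is in house 1 (clue 9).
So house 2 gets cello for instrument.
That leaves saxophone as the instrument for house 3.
From clue 3, the person with the willow tree must be in house 4.
The person in the brown house is in house 3 (clue 6).
House 2's tree must be spruce (nothing else left).
So house 4 gets gray for color.
From clue 8, the metal fan must be in house 3.
So house 1 gets pop for music genre.
The only music genre still possible for house 2 is funk.
The only color still possible for house 1 is purple.
So: house 1 = hickory/pop/clarinet/purple, house 2 = spruce/funk/cello/yellow, house 3 = poplar/metal/saxophone/brown, house 4 = willow/reggae/drum/gray.

clarinet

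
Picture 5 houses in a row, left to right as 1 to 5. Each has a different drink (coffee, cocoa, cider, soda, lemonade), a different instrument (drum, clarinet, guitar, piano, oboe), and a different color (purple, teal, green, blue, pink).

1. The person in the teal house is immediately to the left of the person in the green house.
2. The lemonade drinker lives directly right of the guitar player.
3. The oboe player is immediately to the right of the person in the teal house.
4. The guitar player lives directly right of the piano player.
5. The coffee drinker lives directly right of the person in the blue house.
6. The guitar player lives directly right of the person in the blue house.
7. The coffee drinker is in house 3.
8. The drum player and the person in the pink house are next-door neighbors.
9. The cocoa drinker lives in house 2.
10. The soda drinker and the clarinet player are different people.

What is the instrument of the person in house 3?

The coffee drinker is in house 3 (clue 7).
Clue 9 places the cocoa drinker in house 2.
From clue 5, the person in the blue house must be in house 2.
Clue 6 places the guitar player in house 3.
The only instrument still possible for house 2 is piano.
The lemonade drinker is in house 4 (clue 2).
House 1's instrument must be clarinet (nothing else left).
House 1's color must be purple (nothing else left).
From clue 10, the soda drinker must be in house 5.
So house 1 gets cider for drink.
The drum player is narrowed to house 4 or 5; consider each.
Placing it in house 5 leads to a contradiction, so it's in house 4.
So house 5 gets oboe for instrument.
Clue 3: the person in the teal house is in house 4.
House 3 color: only pink fits.
The only color still possible for house 5 is green.
So: house 1 = cider/clarinet/purple, house 2 = cocoa/piano/blue, house 3 = coffee/guitar/pink, house 4 = lemonade/drum/teal, house 5 = soda/oboe/green.

guitar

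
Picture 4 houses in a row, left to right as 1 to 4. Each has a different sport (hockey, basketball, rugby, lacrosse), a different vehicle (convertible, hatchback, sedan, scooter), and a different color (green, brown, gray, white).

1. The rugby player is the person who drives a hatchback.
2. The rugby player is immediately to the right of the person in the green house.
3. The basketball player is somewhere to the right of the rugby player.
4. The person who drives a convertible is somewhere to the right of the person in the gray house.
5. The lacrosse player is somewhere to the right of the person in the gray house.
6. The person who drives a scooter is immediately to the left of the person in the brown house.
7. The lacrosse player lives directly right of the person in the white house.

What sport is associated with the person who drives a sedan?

House 1 sport: only hockey fits.
The only color still possible for house 4 is brown.
From clue 6, the person who drives a scooter must be in house 3.
House 1 vehicle: only sedan fits.
House 4 vehicle: only convertible fits.
By clue 1, the rugby player is in house 2.
The person in the green house is in house 1 (clue 2).
House 2 vehicle: only hatchback fits.
The basketball player is narrowed to house 3 or 4; consider each.
Placing it in house 4 leads to a contradiction, so it's in house 3.
So house 4 gets lacrosse for sport.
Clue 7 places the person in the white house in house 3.
House 2's color must be gray (nothing else left).
So: house 1 = hockey/sedan/green, house 2 = rugby/hatchback/gray, house 3 = basketball/scooter/white, house 4 = lacrosse/convertible/brown.

hockey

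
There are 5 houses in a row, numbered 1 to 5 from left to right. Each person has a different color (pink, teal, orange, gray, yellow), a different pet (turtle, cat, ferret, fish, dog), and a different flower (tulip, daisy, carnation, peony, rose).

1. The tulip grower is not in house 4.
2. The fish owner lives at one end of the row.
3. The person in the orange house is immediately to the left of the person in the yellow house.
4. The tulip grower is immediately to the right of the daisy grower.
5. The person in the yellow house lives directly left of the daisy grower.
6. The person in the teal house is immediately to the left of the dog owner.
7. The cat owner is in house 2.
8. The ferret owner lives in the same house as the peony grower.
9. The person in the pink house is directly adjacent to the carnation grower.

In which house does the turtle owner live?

4

Clue 5 places the person in the yellow house in house 3.
Clue 5: the daisy grower is in house 4.
From clue 7, the cat owner must be in house 2.
Clue 3: the person in the orange house is in house 2.
Clue 4: the tulip grower is in house 5.
House 5 color: only gray fits.
That leaves turtle as the pet for house 4.
Clue 6: the dog owner is in house 5.
So house 1 gets pink for color.
House 4 color: only teal fits.
So house 3 gets ferret for pet.
By clue 8, the peony grower is in house 3.
By clue 9, the carnation grower is in house 2.
House 1 pet: only fish fits.
So house 1 gets rose for flower.
So: house 1 = pink/fish/rose, house 2 = orange/cat/carnation, house 3 = yellow/ferret/peony, house 4 = teal/turtle/daisy, house 5 = gray/dog/tulip.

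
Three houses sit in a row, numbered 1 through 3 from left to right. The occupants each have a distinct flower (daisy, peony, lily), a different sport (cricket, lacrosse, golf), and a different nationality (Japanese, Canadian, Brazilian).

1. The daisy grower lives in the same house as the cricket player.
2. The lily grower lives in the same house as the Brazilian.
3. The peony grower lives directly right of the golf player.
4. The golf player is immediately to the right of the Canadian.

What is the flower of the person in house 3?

Clue 4 places the golf player in house 2.
From clue 4, the Canadian must be in house 1.
Clue 3: the peony grower is in house 3.
So house 1 gets daisy for flower.
So house 2 gets lily for flower.
By clue 1, the cricket player is in house 1.
By clue 2, the Brazilian is in house 2.
House 3's sport must be lacrosse (nothing else left).
The only nationality still possible for house 3 is Japanese.
So: house 1 = daisy/cricket/Canadian, house 2 = lily/golf/Brazilian, house 3 = peony/lacrosse/Japanese.

peony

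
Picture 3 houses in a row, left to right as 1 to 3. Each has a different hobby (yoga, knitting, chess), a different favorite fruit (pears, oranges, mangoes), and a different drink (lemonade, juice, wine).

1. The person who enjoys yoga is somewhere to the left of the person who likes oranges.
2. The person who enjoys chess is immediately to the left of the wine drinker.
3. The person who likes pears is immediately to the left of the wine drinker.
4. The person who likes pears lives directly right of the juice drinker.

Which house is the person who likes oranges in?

From clue 4, the person who likes pears must be in house 2.
By clue 4, the juice drinker is in house 1.
That leaves knitting as the hobby for house 3.
That leaves mangoes as the favorite fruit for house 1.
House 3's favorite fruit must be oranges (nothing else left).
Clue 3: the wine drinker is in house 3.
That leaves lemonade as the drink for house 2.
Clue 2 places the person who enjoys chess in house 2.
House 1's hobby must be yoga (nothing else left).
So: house 1 = yoga/mangoes/juice, house 2 = chess/pears/lemonade, house 3 = knitting/oranges/wine.

3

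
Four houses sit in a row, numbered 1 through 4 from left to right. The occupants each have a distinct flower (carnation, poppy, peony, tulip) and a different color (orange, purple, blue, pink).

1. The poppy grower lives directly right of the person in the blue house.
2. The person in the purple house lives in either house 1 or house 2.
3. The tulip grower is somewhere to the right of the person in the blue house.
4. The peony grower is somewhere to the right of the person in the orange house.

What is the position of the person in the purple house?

House 1 flower: only carnation fits.
That leaves pink as the color for house 4.
The person in the purple house is narrowed to house 1 or 2; consider each.
Placing it in house 1 leads to a contradiction, so it's in house 2.
The poppy grower is narrowed to house 2 or 4; consider each.
Placing it in house 4 leads to a contradiction, so it's in house 2.
Clue 1 places the person in the blue house in house 1.
House 3 color: only orange fits.
Clue 4 places the peony grower in house 4.
The only flower still possible for house 3 is tulip.
So: house 1 = carnation/blue, house 2 = poppy/purple, house 3 = tulip/orange, house 4 = peony/pink.

2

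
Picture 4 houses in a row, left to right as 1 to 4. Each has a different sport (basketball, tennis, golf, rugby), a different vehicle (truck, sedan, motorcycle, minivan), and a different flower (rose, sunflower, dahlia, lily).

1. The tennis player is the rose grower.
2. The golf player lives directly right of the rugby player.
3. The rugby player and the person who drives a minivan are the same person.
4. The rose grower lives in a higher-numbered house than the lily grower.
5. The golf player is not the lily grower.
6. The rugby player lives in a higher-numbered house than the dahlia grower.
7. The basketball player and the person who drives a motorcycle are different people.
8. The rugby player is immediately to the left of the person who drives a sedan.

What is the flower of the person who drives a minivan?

lily

The only sport still possible for house 1 is basketball.
House 1 vehicle: only truck fits.
The golf player is narrowed to house 3 or 4; consider each.
Placing it in house 4 leads to a contradiction, so it's in house 3.
Clue 2: the rugby player is in house 2.
By clue 3, the person who drives a minivan is in house 2.
Clue 6 places the dahlia grower in house 1.
The person who drives a sedan is in house 3 (clue 8).
The only sport still possible for house 4 is tennis.
That leaves motorcycle as the vehicle for house 4.
The only flower still possible for house 2 is lily.
The rose grower is in house 4 (clue 1).
That leaves sunflower as the flower for house 3.
So: house 1 = basketball/truck/dahlia, house 2 = rugby/minivan/lily, house 3 = golf/sedan/sunflower, house 4 = tennis/motorcycle/rose.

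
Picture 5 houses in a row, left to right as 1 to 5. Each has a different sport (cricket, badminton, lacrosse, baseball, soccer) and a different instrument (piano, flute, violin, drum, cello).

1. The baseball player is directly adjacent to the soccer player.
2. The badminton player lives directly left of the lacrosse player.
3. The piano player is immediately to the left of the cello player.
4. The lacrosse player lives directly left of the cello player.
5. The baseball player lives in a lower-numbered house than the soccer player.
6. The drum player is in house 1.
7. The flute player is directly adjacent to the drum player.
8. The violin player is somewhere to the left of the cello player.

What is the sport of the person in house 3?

badminton

From clue 6, the drum player must be in house 1.
The flute player is in house 2 (clue 7).
The only instrument still possible for house 5 is cello.
Clue 3: the piano player is in house 4.
Clue 4 places the lacrosse player in house 4.
The only instrument still possible for house 3 is violin.
From clue 2, the badminton player must be in house 3.
The only sport still possible for house 2 is soccer.
The only sport still possible for house 5 is cricket.
House 1's sport must be baseball (nothing else left).
So: house 1 = baseball/drum, house 2 = soccer/flute, house 3 = badminton/violin, house 4 = lacrosse/piano, house 5 = cricket/cello.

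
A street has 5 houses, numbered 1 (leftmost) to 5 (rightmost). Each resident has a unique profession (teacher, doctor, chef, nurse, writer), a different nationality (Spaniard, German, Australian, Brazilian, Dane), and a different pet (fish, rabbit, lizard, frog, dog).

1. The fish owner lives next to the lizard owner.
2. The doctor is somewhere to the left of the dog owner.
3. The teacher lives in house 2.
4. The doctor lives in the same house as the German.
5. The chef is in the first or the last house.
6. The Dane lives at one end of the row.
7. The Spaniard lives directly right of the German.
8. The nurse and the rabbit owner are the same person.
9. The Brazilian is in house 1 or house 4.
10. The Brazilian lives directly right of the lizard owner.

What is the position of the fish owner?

2

Clue 3: the teacher is in house 2.
Clue 10 places the Brazilian in house 4.
Clue 10: the lizard owner is in house 3.
The Spaniard is in house 2 (clue 7).
Clue 7: the German is in house 1.
House 3's nationality must be Australian (nothing else left).
House 5's nationality must be Dane (nothing else left).
From clue 4, the doctor must be in house 1.
The only profession still possible for house 3 is writer.
House 4 profession: only nurse fits.
The only profession still possible for house 5 is chef.
The rabbit owner is in house 4 (clue 8).
So house 1 gets frog for pet.
House 5 pet: only dog fits.
House 2's pet must be fish (nothing else left).
So: house 1 = doctor/German/frog, house 2 = teacher/Spaniard/fish, house 3 = writer/Australian/lizard, house 4 = nurse/Brazilian/rabbit, house 5 = chef/Dane/dog.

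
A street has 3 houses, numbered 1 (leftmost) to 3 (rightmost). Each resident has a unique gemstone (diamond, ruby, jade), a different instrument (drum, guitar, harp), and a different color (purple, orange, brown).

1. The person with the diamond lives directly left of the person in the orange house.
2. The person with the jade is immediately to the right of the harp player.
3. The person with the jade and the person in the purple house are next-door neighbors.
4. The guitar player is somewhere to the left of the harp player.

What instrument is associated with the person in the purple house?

Clue 4: the guitar player is in house 1.
Clue 4 places the harp player in house 2.
The only instrument still possible for house 3 is drum.
From clue 2, the person with the jade must be in house 3.
By clue 3, the person in the purple house is in house 2.
That leaves brown as the color for house 1.
That leaves orange as the color for house 3.
Clue 1 places the person with the diamond in house 2.
House 1 gemstone: only ruby fits.
So: house 1 = ruby/guitar/brown, house 2 = diamond/harp/purple, house 3 = jade/drum/orange.

harp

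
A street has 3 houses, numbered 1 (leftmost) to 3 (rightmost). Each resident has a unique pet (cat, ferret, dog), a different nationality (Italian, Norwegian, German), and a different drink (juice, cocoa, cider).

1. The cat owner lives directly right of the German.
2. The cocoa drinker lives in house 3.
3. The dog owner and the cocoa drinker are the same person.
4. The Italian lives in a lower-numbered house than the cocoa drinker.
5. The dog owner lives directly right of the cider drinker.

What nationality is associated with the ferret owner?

German

Clue 2: the cocoa drinker is in house 3.
Clue 3: the dog owner is in house 3.
By clue 5, the cider drinker is in house 2.
That leaves ferret as the pet for house 1.
House 2's pet must be cat (nothing else left).
The only nationality still possible for house 3 is Norwegian.
House 1's drink must be juice (nothing else left).
By clue 1, the German is in house 1.
That leaves Italian as the nationality for house 2.
So: house 1 = ferret/German/juice, house 2 = cat/Italian/cider, house 3 = dog/Norwegian/cocoa.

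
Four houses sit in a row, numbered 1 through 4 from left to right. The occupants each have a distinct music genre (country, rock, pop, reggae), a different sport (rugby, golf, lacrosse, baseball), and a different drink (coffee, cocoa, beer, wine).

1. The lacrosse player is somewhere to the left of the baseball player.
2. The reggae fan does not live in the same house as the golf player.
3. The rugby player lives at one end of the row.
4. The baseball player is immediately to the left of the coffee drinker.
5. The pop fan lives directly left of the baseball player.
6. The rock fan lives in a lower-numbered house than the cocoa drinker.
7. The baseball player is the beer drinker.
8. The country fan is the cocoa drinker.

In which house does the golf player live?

3

House 1's drink must be wine (nothing else left).
The pop fan is narrowed to house 1 or 2; consider each.
Placing it in house 2 leads to a contradiction, so it's in house 1.
From clue 5, the baseball player must be in house 2.
Clue 7 places the beer drinker in house 2.
That leaves golf as the sport for house 3.
That leaves rugby as the sport for house 4.
From clue 4, the coffee drinker must be in house 3.
That leaves lacrosse as the sport for house 1.
House 4's drink must be cocoa (nothing else left).
The country fan is in house 4 (clue 8).
So house 2 gets reggae for music genre.
So house 3 gets rock for music genre.
So: house 1 = pop/lacrosse/wine, house 2 = reggae/baseball/beer, house 3 = rock/golf/coffee, house 4 = country/rugby/cocoa.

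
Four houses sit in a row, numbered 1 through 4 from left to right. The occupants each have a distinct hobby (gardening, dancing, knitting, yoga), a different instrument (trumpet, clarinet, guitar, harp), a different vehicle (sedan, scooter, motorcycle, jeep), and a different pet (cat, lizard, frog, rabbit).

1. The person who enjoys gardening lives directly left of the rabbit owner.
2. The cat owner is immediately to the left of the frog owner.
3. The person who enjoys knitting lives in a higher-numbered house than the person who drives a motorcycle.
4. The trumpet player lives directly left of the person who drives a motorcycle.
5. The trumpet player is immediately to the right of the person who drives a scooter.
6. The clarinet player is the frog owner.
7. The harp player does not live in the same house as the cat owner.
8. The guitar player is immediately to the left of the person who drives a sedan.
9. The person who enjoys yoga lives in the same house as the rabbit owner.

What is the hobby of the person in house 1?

By clue 5, the trumpet player is in house 2.
The person who drives a scooter is in house 1 (clue 5).
The person who drives a motorcycle is in house 3 (clue 4).
Clue 3: the person who enjoys knitting is in house 4.
House 1 pet: only lizard fits.
The only pet still possible for house 4 is frog.
By clue 2, the cat owner is in house 3.
By clue 6, the clarinet player is in house 4.
The only instrument still possible for house 1 is harp.
House 3 instrument: only guitar fits.
House 2 pet: only rabbit fits.
By clue 1, the person who enjoys gardening is in house 1.
By clue 8, the person who drives a sedan is in house 4.
Clue 9 places the person who enjoys yoga in house 2.
That leaves dancing as the hobby for house 3.
House 2 vehicle: only jeep fits.
So: house 1 = gardening/harp/scooter/lizard, house 2 = yoga/trumpet/jeep/rabbit, house 3 = dancing/guitar/motorcycle/cat, house 4 = knitting/clarinet/sedan/frog.

gardening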